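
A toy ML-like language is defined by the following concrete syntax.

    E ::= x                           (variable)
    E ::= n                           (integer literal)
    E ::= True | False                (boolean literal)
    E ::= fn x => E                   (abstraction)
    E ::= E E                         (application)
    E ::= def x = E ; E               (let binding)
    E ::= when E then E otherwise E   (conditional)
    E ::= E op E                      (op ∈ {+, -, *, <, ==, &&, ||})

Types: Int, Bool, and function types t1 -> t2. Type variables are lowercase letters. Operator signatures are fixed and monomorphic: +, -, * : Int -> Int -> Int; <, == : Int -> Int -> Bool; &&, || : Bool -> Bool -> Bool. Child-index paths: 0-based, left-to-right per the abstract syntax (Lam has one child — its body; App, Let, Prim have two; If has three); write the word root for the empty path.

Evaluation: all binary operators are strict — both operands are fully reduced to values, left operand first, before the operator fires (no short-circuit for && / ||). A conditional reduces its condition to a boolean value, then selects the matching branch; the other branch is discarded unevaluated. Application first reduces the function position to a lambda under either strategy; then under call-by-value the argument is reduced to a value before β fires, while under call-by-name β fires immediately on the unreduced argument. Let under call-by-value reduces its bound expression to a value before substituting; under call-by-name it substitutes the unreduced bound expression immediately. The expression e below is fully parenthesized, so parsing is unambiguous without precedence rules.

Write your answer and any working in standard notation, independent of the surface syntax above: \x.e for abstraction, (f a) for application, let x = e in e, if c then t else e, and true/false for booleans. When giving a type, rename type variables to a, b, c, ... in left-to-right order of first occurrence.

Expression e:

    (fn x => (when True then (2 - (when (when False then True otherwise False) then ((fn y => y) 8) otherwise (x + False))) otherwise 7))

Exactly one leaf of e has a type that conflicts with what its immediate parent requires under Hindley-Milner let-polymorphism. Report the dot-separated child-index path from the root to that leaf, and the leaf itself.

Answer: 0.1.1.2.1 : false

Derivation:
  unify Bool ~ Bool
  unify Int ~ Int
  unify Bool ~ Bool
  unify Bool ~ Bool
  unify Bool ~ Bool
y : b
\y._ : b -> b
  unify b -> b ~ Int -> c
  unify b ~ Int
  unify Int ~ c
_ _ : Int
x : a
  unify a ~ Int
  unify Bool ~ Int
  FAIL: mismatch Bool ~ Int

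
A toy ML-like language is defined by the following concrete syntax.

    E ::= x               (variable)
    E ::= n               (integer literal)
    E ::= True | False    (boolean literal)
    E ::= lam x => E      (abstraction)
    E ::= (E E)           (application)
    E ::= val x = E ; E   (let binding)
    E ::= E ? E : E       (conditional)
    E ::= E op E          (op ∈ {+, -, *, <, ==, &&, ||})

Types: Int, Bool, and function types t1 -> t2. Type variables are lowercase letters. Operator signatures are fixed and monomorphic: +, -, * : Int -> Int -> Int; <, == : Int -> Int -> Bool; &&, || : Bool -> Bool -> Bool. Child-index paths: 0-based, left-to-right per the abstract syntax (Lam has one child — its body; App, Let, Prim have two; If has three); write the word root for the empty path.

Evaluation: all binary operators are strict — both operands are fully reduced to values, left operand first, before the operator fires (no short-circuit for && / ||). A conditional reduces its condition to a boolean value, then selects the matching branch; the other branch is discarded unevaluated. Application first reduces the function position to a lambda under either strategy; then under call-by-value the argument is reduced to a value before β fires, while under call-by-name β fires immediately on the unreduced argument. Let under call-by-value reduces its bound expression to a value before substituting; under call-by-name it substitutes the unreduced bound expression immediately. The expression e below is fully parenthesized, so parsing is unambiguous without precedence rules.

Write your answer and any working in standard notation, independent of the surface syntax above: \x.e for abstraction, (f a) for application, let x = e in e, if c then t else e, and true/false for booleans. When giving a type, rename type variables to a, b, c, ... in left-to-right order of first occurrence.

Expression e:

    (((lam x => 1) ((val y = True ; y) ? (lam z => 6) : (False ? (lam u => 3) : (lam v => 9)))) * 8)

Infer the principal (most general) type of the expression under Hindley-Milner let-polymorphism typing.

Answer: Int

Trace:
\x._ : a -> Int
let y : Bool
y : Bool
  unify Bool ~ Bool
\z._ : b -> Int
  unify Bool ~ Bool
\u._ : c -> Int
\v._ : d -> Int
  unify c -> Int ~ d -> Int
  unify c ~ d
  unify Int ~ Int
  unify b -> Int ~ d -> Int
  unify b ~ d
  unify Int ~ Int
  unify a -> Int ~ (d -> Int) -> e
  unify a ~ d -> Int
  unify Int ~ e
_ _ : Int
  unify Int ~ Int
  unify Int ~ Int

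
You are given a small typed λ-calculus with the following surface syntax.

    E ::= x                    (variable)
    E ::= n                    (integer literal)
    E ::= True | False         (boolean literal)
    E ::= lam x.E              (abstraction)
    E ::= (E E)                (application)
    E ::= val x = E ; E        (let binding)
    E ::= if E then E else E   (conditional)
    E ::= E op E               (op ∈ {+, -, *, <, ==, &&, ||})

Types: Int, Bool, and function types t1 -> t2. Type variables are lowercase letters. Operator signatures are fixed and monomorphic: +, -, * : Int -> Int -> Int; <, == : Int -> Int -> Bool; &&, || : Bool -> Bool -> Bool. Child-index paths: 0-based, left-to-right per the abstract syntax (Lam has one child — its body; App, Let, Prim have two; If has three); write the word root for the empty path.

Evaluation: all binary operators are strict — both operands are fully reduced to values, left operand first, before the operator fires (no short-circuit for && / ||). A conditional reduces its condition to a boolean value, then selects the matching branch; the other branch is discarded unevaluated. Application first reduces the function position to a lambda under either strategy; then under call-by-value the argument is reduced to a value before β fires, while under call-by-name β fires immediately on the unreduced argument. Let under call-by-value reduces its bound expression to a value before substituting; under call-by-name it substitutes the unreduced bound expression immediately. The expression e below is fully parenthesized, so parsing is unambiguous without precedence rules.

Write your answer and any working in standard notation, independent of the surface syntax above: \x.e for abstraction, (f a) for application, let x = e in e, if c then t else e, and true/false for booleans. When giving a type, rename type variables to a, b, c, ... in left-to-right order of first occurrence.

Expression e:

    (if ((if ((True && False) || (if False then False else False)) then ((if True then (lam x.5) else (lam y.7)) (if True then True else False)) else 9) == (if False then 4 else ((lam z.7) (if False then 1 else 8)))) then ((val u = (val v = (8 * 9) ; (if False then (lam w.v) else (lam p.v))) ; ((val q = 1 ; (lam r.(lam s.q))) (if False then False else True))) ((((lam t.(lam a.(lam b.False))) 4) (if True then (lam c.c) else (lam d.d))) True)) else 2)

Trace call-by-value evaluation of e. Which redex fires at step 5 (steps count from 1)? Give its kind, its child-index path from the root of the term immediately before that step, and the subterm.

Answer: if at 0.1 : (if false then 4 else ((\z.7) (if false then 1 else 8)))

Working:
step 0: (if ((if ((true && false) || (if false then false else false)) then ((if true then (\x.5) else (\y.7)) (if true then true else false)) else 9) == (if false then 4 else ((\z.7) (if false then 1 else 8)))) then ((let u = (let v = (8 * 9) in (if false then (\w.v) else (\p.v))) in ((let q = 1 in (\r.(\s.q))) (if false then false else true))) ((((\t.(\a.(\b.false))) 4) (if true then (\c.c) else (\d.d))) true)) else 2)
step 1: [delta@0.0.0.0] (if ((if (false || (if false then false else false)) then ((if true then (\x.5) else (\y.7)) (if true then true else false)) else 9) == (if false then 4 else ((\z.7) (if false then 1 else 8)))) then ((let u = (let v = (8 * 9) in (if false then (\w.v) else (\p.v))) in ((let q = 1 in (\r.(\s.q))) (if false then false else true))) ((((\t.(\a.(\b.false))) 4) (if true then (\c.c) else (\d.d))) true)) else 2)
step 2: [if@0.0.0.1] (if ((if (false || false) then ((if true then (\x.5) else (\y.7)) (if true then true else false)) else 9) == (if false then 4 else ((\z.7) (if false then 1 else 8)))) then ((let u = (let v = (8 * 9) in (if false then (\w.v) else (\p.v))) in ((let q = 1 in (\r.(\s.q))) (if false then false else true))) ((((\t.(\a.(\b.false))) 4) (if true then (\c.c) else (\d.d))) true)) else 2)
step 3: [delta@0.0.0] (if ((if false then ((if true then (\x.5) else (\y.7)) (if true then true else false)) else 9) == (if false then 4 else ((\z.7) (if false then 1 else 8)))) then ((let u = (let v = (8 * 9) in (if false then (\w.v) else (\p.v))) in ((let q = 1 in (\r.(\s.q))) (if false then false else true))) ((((\t.(\a.(\b.false))) 4) (if true then (\c.c) else (\d.d))) true)) else 2)
step 4: [if@0.0] (if (9 == (if false then 4 else ((\z.7) (if false then 1 else 8)))) then ((let u = (let v = (8 * 9) in (if false then (\w.v) else (\p.v))) in ((let q = 1 in (\r.(\s.q))) (if false then false else true))) ((((\t.(\a.(\b.false))) 4) (if true then (\c.c) else (\d.d))) true)) else 2)
step 5: [if@0.1] (if (9 == ((\z.7) (if false then 1 else 8))) then ((let u = (let v = (8 * 9) in (if false then (\w.v) else (\p.v))) in ((let q = 1 in (\r.(\s.q))) (if false then false else true))) ((((\t.(\a.(\b.false))) 4) (if true then (\c.c) else (\d.d))) true)) else 2)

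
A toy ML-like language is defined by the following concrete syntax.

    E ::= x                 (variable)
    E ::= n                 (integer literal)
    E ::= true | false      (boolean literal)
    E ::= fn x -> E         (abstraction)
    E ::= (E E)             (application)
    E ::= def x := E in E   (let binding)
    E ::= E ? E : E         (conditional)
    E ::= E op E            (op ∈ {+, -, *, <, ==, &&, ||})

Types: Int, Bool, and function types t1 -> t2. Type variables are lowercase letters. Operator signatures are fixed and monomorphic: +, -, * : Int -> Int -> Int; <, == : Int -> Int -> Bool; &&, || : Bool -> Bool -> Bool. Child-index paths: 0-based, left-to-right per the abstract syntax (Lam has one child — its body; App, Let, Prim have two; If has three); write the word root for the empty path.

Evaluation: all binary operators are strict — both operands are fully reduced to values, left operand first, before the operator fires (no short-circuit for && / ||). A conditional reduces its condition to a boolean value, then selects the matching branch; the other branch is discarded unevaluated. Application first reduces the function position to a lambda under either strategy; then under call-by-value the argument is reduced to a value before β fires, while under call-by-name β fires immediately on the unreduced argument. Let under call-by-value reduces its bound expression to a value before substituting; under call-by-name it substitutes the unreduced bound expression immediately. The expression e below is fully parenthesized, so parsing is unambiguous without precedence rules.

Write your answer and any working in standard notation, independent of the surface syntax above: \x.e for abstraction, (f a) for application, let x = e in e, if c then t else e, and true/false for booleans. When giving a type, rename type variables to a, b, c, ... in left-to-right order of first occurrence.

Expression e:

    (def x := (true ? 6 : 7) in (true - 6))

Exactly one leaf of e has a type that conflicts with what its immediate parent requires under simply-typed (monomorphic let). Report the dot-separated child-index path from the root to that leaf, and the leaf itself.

Working:
  unify Bool ~ Bool
  unify Int ~ Int
let x : Int
  unify Bool ~ Int
  FAIL: mismatch Bool ~ Int

Answer: 1.0 : true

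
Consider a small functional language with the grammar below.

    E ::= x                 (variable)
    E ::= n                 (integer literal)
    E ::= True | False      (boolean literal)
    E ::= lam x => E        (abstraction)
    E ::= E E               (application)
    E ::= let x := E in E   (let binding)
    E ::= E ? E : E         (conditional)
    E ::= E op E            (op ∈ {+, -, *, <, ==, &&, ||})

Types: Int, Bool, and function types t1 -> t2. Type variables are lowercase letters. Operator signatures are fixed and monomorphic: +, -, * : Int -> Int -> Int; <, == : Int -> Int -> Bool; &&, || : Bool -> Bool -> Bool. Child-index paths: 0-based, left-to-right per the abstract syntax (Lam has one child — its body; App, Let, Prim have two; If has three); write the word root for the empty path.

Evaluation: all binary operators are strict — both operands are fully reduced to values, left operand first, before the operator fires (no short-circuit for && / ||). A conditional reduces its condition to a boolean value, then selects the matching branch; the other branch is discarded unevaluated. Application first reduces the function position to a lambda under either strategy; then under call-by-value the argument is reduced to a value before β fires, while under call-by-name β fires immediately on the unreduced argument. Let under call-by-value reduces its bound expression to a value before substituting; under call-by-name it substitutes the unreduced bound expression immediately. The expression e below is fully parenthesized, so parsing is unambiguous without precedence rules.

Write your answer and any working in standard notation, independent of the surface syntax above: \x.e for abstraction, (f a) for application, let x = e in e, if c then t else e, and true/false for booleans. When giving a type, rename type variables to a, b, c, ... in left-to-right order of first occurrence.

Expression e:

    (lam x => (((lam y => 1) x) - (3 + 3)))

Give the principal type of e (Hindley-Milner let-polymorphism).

Derivation:
\y._ : b -> Int
x : a
  unify b -> Int ~ a -> c
  unify b ~ a
  unify Int ~ c
_ _ : Int
  unify Int ~ Int
  unify Int ~ Int
  unify Int ~ Int
  unify Int ~ Int
\x._ : a -> Int

Answer: a -> Int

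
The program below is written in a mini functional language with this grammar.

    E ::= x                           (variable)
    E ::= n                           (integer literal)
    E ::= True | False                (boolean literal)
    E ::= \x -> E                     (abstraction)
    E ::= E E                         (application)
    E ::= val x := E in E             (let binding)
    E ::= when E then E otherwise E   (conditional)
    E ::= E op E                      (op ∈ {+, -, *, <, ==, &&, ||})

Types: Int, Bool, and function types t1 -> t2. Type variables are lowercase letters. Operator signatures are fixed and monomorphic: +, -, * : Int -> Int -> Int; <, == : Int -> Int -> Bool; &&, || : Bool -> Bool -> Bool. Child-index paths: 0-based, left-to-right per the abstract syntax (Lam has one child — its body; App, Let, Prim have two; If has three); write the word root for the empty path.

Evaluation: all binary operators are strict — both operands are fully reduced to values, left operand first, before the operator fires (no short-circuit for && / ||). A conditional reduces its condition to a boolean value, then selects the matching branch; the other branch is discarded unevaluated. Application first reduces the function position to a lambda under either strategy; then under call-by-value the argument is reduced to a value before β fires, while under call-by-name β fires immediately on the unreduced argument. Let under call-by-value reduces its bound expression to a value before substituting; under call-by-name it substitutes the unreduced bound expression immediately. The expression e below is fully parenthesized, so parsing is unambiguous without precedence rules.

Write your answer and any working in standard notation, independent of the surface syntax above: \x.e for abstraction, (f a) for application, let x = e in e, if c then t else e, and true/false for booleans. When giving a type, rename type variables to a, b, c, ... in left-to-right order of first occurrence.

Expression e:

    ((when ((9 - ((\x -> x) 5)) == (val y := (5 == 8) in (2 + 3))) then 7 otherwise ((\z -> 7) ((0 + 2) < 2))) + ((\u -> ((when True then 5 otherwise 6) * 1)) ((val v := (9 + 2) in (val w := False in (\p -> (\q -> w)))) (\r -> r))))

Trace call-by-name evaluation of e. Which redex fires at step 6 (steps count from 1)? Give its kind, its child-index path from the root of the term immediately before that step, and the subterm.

Derivation:
step 0: ((if ((9 - ((\x.x) 5)) == (let y = (5 == 8) in (2 + 3))) then 7 else ((\z.7) ((0 + 2) < 2))) + ((\u.((if true then 5 else 6) * 1)) ((let v = (9 + 2) in (let w = false in (\p.(\q.w)))) (\r.r))))
step 1: [beta@0.0.0.1] ((if ((9 - 5) == (let y = (5 == 8) in (2 + 3))) then 7 else ((\z.7) ((0 + 2) < 2))) + ((\u.((if true then 5 else 6) * 1)) ((let v = (9 + 2) in (let w = false in (\p.(\q.w)))) (\r.r))))
step 2: [delta@0.0.0] ((if (4 == (let y = (5 == 8) in (2 + 3))) then 7 else ((\z.7) ((0 + 2) < 2))) + ((\u.((if true then 5 else 6) * 1)) ((let v = (9 + 2) in (let w = false in (\p.(\q.w)))) (\r.r))))
step 3: [let@0.0.1] ((if (4 == (2 + 3)) then 7 else ((\z.7) ((0 + 2) < 2))) + ((\u.((if true then 5 else 6) * 1)) ((let v = (9 + 2) in (let w = false in (\p.(\q.w)))) (\r.r))))
step 4: [delta@0.0.1] ((if (4 == 5) then 7 else ((\z.7) ((0 + 2) < 2))) + ((\u.((if true then 5 else 6) * 1)) ((let v = (9 + 2) in (let w = false in (\p.(\q.w)))) (\r.r))))
step 5: [delta@0.0] ((if false then 7 else ((\z.7) ((0 + 2) < 2))) + ((\u.((if true then 5 else 6) * 1)) ((let v = (9 + 2) in (let w = false in (\p.(\q.w)))) (\r.r))))
step 6: [if@0] (((\z.7) ((0 + 2) < 2)) + ((\u.((if true then 5 else 6) * 1)) ((let v = (9 + 2) in (let w = false in (\p.(\q.w)))) (\r.r))))

Answer: if at 0 : (if false then 7 else ((\z.7) ((0 + 2) < 2)))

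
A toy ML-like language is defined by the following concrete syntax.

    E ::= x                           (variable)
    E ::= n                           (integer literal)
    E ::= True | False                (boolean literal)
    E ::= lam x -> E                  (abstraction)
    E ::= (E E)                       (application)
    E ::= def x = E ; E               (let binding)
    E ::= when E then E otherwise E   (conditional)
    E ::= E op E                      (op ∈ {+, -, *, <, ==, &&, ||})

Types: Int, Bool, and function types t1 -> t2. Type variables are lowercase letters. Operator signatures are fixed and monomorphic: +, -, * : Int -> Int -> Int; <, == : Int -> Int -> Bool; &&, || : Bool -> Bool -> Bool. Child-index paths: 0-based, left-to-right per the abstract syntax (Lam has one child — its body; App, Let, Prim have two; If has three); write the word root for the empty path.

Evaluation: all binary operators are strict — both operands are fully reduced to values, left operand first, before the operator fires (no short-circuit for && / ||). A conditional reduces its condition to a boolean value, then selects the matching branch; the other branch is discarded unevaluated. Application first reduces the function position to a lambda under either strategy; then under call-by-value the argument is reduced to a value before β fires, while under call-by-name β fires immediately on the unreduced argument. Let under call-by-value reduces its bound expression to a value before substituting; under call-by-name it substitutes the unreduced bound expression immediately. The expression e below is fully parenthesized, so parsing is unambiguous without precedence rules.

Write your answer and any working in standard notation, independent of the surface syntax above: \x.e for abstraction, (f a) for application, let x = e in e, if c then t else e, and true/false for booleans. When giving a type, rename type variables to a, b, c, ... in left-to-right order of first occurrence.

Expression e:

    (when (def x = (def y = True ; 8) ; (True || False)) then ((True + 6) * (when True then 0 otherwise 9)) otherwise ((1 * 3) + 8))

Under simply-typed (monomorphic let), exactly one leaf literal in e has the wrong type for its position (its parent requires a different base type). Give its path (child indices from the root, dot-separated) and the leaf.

Trace:
let y : Bool
let x : Int
  unify Bool ~ Bool
  unify Bool ~ Bool
  unify Bool ~ Bool
  unify Bool ~ Int
  FAIL: mismatch Bool ~ Int

Answer: 1.0.0 : true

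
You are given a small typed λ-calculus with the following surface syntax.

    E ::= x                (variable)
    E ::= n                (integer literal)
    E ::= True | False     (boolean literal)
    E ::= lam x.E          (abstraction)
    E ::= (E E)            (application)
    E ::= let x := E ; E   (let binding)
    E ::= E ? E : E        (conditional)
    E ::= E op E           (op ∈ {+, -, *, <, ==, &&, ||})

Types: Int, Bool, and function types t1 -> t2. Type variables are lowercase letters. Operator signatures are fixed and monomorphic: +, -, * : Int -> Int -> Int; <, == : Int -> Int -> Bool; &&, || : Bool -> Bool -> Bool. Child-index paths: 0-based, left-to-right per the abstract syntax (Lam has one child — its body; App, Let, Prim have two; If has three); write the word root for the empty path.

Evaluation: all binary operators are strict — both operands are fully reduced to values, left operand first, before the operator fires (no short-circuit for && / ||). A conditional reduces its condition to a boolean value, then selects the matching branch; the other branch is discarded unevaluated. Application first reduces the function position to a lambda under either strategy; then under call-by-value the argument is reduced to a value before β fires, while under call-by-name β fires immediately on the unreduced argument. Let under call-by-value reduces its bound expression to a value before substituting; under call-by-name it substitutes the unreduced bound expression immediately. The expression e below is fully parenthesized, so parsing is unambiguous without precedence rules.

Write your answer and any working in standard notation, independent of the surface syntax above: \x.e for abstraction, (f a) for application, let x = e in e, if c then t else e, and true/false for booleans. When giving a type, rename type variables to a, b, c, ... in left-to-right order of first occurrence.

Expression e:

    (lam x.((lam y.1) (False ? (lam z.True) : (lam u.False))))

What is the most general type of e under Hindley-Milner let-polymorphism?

Answer: a -> Int

Trace:
\y._ : b -> Int
  unify Bool ~ Bool
\z._ : c -> Bool
\u._ : d -> Bool
  unify c -> Bool ~ d -> Bool
  unify c ~ d
  unify Bool ~ Bool
  unify b -> Int ~ (d -> Bool) -> e
  unify b ~ d -> Bool
  unify Int ~ e
_ _ : Int
\x._ : a -> Int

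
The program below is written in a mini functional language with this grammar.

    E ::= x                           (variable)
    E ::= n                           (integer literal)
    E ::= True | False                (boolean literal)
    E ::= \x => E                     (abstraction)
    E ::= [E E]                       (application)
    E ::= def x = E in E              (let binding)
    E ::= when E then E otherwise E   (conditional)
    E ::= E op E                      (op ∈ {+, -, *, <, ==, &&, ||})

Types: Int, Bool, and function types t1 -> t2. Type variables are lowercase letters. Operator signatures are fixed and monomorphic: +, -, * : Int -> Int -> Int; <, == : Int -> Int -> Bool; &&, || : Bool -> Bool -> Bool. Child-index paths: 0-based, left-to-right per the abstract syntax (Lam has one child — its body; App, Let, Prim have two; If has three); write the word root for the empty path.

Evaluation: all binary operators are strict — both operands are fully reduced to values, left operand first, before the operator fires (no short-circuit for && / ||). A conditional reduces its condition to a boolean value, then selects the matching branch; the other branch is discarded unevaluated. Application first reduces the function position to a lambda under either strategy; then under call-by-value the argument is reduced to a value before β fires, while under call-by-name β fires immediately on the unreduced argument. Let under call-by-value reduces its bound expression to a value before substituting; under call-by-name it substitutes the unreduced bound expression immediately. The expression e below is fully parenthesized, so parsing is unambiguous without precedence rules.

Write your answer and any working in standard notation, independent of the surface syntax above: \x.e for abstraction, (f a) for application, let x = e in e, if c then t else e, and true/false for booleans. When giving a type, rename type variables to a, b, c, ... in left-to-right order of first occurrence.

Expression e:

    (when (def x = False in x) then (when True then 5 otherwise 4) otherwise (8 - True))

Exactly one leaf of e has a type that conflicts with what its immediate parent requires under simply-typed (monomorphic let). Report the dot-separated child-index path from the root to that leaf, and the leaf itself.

Answer: 2.1 : true

Derivation:
let x : Bool
x : Bool
  unify Bool ~ Bool
  unify Bool ~ Bool
  unify Int ~ Int
  unify Int ~ Int
  unify Bool ~ Int
  FAIL: mismatch Bool ~ Int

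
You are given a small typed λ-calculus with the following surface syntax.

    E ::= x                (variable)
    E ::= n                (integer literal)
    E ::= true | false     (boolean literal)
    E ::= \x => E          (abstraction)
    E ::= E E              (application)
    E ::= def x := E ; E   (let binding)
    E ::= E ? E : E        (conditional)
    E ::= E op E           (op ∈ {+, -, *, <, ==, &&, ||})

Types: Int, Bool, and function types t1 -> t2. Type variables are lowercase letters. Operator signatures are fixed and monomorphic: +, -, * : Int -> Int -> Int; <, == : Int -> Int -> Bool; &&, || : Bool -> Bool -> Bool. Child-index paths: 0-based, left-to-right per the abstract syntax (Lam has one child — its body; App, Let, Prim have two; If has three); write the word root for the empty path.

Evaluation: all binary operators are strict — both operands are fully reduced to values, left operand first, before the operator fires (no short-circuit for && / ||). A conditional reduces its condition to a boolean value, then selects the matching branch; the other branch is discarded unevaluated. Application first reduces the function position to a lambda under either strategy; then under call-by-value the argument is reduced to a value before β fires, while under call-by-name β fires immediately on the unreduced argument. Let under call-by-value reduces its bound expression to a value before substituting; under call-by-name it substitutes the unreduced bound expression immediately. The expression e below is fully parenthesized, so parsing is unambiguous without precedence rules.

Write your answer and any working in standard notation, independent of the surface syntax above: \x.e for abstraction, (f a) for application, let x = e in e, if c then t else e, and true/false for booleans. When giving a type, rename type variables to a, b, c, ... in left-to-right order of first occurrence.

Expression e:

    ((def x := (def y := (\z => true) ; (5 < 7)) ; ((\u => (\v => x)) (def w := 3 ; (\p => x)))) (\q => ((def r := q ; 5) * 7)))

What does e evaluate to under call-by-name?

Working:
step 0: ((let x = (let y = (\z.true) in (5 < 7)) in ((\u.(\v.x)) (let w = 3 in (\p.x)))) (\q.((let r = q in 5) * 7)))
step 1: [let@0] (((\u.(\v.(let y = (\z.true) in (5 < 7)))) (let w = 3 in (\p.(let y = (\z.true) in (5 < 7))))) (\q.((let r = q in 5) * 7)))
step 2: [beta@0] ((\v.(let y = (\z.true) in (5 < 7))) (\q.((let r = q in 5) * 7)))
step 3: [beta@root] (let y = (\z.true) in (5 < 7))
step 4: [let@root] (5 < 7)
step 5: [delta@root] true

Answer: true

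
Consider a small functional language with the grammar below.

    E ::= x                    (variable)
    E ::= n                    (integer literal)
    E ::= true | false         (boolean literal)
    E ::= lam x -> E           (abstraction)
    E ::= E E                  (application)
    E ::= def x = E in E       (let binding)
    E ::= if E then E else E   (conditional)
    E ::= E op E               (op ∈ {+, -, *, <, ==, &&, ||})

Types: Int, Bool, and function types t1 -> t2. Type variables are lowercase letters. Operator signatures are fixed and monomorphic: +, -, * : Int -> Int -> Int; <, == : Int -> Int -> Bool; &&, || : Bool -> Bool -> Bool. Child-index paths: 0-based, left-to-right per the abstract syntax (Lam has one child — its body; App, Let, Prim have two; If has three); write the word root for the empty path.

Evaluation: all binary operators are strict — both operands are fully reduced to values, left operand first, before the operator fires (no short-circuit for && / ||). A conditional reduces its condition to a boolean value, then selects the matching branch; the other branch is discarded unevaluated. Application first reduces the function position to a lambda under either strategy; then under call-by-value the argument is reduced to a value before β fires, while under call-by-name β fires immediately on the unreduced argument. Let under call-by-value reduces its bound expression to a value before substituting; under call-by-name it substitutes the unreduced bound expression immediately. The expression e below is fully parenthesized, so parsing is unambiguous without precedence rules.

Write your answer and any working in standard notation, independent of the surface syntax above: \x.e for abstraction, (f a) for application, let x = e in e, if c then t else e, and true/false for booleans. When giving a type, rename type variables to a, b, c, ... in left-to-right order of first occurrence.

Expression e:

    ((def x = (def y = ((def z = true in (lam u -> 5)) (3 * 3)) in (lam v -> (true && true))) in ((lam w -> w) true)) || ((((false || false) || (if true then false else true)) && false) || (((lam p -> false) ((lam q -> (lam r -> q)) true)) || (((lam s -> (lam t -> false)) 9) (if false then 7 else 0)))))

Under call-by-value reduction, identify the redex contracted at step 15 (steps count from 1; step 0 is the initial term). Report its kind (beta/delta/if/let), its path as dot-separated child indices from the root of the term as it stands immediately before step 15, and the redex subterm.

Answer: beta at 1.1.1 : ((\t.false) 0)

Working:
step 0: ((let x = (let y = ((let z = true in (\u.5)) (3 * 3)) in (\v.(true && true))) in ((\w.w) true)) || ((((false || false) || (if true then false else true)) && false) || (((\p.false) ((\q.(\r.q)) true)) || (((\s.(\t.false)) 9) (if false then 7 else 0)))))
step 1: [let@0.0.0.0] ((let x = (let y = ((\u.5) (3 * 3)) in (\v.(true && true))) in ((\w.w) true)) || ((((false || false) || (if true then false else true)) && false) || (((\p.false) ((\q.(\r.q)) true)) || (((\s.(\t.false)) 9) (if false then 7 else 0)))))
step 2: [delta@0.0.0.1] ((let x = (let y = ((\u.5) 9) in (\v.(true && true))) in ((\w.w) true)) || ((((false || false) || (if true then false else true)) && false) || (((\p.false) ((\q.(\r.q)) true)) || (((\s.(\t.false)) 9) (if false then 7 else 0)))))
step 3: [beta@0.0.0] ((let x = (let y = 5 in (\v.(true && true))) in ((\w.w) true)) || ((((false || false) || (if true then false else true)) && false) || (((\p.false) ((\q.(\r.q)) true)) || (((\s.(\t.false)) 9) (if false then 7 else 0)))))
step 4: [let@0.0] ((let x = (\v.(true && true)) in ((\w.w) true)) || ((((false || false) || (if true then false else true)) && false) || (((\p.false) ((\q.(\r.q)) true)) || (((\s.(\t.false)) 9) (if false then 7 else 0)))))
step 5: [let@0] (((\w.w) true) || ((((false || false) || (if true then false else true)) && false) || (((\p.false) ((\q.(\r.q)) true)) || (((\s.(\t.false)) 9) (if false then 7 else 0)))))
step 6: [beta@0] (true || ((((false || false) || (if true then false else true)) && false) || (((\p.false) ((\q.(\r.q)) true)) || (((\s.(\t.false)) 9) (if false then 7 else 0)))))
step 7: [delta@1.0.0.0] (true || (((false || (if true then false else true)) && false) || (((\p.false) ((\q.(\r.q)) true)) || (((\s.(\t.false)) 9) (if false then 7 else 0)))))
step 8: [if@1.0.0.1] (true || (((false || false) && false) || (((\p.false) ((\q.(\r.q)) true)) || (((\s.(\t.false)) 9) (if false then 7 else 0)))))
step 9: [delta@1.0.0] (true || ((false && false) || (((\p.false) ((\q.(\r.q)) true)) || (((\s.(\t.false)) 9) (if false then 7 else 0)))))
step 10: [delta@1.0] (true || (false || (((\p.false) ((\q.(\r.q)) true)) || (((\s.(\t.false)) 9) (if false then 7 else 0)))))
step 11: [beta@1.1.0.1] (true || (false || (((\p.false) (\r.true)) || (((\s.(\t.false)) 9) (if false then 7 else 0)))))
step 12: [beta@1.1.0] (true || (false || (false || (((\s.(\t.false)) 9) (if false then 7 else 0)))))
step 13: [beta@1.1.1.0] (true || (false || (false || ((\t.false) (if false then 7 else 0)))))
step 14: [if@1.1.1.1] (true || (false || (false || ((\t.false) 0))))
step 15: [beta@1.1.1] (true || (false || (false || false)))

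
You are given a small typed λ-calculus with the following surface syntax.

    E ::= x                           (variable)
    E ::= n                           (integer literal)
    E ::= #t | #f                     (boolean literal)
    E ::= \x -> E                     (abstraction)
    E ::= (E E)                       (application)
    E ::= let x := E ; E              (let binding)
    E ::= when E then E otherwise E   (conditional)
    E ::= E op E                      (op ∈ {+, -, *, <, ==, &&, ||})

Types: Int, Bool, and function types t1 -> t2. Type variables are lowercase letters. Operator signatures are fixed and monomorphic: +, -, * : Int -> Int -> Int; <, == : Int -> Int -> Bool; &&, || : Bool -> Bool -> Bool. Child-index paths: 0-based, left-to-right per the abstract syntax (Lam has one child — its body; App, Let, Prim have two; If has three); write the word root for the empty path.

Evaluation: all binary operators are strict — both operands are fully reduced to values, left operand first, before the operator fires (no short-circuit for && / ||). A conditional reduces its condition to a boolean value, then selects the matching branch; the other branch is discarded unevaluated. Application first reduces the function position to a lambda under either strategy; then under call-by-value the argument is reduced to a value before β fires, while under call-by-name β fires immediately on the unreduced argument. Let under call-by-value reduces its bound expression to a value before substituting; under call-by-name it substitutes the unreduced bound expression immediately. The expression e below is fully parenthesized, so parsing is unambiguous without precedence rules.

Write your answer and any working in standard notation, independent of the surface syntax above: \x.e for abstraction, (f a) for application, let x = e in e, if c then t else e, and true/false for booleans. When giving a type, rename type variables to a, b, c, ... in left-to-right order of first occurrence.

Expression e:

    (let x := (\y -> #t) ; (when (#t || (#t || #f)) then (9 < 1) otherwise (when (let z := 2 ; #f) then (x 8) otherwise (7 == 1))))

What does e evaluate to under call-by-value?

Answer: false

Derivation:
step 0: (let x = (\y.true) in (if (true || (true || false)) then (9 < 1) else (if (let z = 2 in false) then (x 8) else (7 == 1))))
step 1: [let@root] (if (true || (true || false)) then (9 < 1) else (if (let z = 2 in false) then ((\y.true) 8) else (7 == 1)))
step 2: [delta@0.1] (if (true || true) then (9 < 1) else (if (let z = 2 in false) then ((\y.true) 8) else (7 == 1)))
step 3: [delta@0] (if true then (9 < 1) else (if (let z = 2 in false) then ((\y.true) 8) else (7 == 1)))
step 4: [if@root] (9 < 1)
step 5: [delta@root] false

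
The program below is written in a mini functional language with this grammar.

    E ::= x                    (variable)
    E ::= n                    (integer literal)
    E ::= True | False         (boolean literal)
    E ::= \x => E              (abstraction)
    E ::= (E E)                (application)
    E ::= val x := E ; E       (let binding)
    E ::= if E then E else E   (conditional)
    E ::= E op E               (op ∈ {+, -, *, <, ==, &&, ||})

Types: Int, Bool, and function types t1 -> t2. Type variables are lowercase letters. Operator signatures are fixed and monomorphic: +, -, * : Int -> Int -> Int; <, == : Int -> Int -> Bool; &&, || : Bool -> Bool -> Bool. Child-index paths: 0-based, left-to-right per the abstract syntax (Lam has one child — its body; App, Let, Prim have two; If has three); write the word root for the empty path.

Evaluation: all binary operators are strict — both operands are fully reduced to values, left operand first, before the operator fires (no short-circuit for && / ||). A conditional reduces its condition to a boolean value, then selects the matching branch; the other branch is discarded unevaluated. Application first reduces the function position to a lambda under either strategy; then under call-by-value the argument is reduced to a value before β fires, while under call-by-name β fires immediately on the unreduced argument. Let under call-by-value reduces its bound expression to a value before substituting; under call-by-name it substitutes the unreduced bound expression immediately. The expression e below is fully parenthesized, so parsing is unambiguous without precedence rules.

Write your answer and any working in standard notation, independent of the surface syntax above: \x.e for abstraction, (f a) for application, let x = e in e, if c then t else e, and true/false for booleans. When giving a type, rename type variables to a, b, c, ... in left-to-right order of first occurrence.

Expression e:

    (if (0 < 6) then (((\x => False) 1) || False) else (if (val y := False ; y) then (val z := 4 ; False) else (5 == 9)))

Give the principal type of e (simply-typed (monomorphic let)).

Working:
  unify Int ~ Int
  unify Int ~ Int
  unify Bool ~ Bool
\x._ : a -> Bool
  unify a -> Bool ~ Int -> b
  unify a ~ Int
  unify Bool ~ b
_ _ : Bool
  unify Bool ~ Bool
  unify Bool ~ Bool
let y : Bool
y : Bool
  unify Bool ~ Bool
let z : Int
  unify Int ~ Int
  unify Int ~ Int
  unify Bool ~ Bool
  unify Bool ~ Bool

Answer: Bool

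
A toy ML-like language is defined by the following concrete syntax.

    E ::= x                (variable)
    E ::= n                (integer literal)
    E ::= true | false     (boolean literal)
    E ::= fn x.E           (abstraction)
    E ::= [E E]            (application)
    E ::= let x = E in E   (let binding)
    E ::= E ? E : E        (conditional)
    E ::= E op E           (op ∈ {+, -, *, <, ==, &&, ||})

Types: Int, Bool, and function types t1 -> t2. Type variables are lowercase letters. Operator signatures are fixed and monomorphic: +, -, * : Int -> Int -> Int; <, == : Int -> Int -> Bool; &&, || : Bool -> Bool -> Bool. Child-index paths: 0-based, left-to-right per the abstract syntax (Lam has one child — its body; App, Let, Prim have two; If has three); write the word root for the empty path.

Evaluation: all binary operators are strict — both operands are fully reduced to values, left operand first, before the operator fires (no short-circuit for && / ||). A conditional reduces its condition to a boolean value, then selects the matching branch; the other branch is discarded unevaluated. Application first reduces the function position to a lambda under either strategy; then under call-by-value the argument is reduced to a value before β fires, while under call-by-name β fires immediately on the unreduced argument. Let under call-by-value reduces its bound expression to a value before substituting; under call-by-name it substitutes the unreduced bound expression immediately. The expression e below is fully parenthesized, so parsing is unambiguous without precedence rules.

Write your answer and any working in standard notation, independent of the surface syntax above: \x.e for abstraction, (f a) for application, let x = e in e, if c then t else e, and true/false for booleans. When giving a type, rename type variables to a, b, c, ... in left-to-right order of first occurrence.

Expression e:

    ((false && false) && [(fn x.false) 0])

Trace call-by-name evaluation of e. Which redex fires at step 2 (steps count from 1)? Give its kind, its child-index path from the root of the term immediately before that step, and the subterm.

Answer: beta at 1 : ((\x.false) 0)

Trace:
step 0: ((false && false) && ((\x.false) 0))
step 1: [delta@0] (false && ((\x.false) 0))
step 2: [beta@1] (false && false)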